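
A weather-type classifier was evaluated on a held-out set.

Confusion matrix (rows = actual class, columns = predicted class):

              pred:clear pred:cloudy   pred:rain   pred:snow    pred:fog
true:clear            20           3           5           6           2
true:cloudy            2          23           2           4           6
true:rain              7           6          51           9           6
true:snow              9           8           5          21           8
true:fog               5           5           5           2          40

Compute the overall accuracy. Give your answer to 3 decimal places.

0.596

Accuracy = trace / total = (20+23+51+21+40=155) / 260 = 155/260 = 0.596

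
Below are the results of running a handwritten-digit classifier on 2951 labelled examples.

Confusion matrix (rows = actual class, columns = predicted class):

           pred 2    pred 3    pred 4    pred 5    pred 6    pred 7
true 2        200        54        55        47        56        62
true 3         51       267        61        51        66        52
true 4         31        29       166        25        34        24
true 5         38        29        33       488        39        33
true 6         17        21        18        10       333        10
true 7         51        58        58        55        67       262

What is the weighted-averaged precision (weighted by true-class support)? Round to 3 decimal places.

0.585

Per-class precision (TP/(TP+FP)):
  2: TP=200, FP=51+31+38+17+51=188 → 200/388 = 0.5155
  3: TP=267, FP=54+29+29+21+58=191 → 267/458 = 0.5830
  4: TP=166, FP=55+61+33+18+58=225 → 166/391 = 0.4246
  5: TP=488, FP=47+51+25+10+55=188 → 488/676 = 0.7219
  6: TP=333, FP=56+66+34+39+67=262 → 333/595 = 0.5597
  7: TP=262, FP=62+52+24+33+10=181 → 262/443 = 0.5914
Weighted-precision = Σ (supportᵢ/N)·precisionᵢ with N=2951: (474/2951)·0.5155 + (548/2951)·0.5830 + (309/2951)·0.4246 + (660/2951)·0.7219 + (409/2951)·0.5597 + (551/2951)·0.5914 = 0.585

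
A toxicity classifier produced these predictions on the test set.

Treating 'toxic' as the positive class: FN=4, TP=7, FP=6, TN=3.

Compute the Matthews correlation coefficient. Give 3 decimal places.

-0.032

MCC = (TP·TN − FP·FN) / √((TP+FP)(TP+FN)(TN+FP)(TN+FN))
Numerator = 7·3 − 6·4 = -3
Denominator = √(13·11·9·7) = √9009 = 94.9158
MCC = -3 / 94.9158 = -0.032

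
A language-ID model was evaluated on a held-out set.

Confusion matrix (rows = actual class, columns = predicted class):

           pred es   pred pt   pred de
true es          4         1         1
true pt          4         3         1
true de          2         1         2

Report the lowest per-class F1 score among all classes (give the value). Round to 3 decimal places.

0.444

Per-class F1 score (2·TP/(2·TP+FP+FN)):
  es: TP=4, FP=4+2=6, FN=1+1=2 → 8/16 = 0.5000
  pt: TP=3, FP=1+1=2, FN=4+1=5 → 6/13 = 0.4615
  de: TP=2, FP=1+1=2, FN=2+1=3 → 4/9 = 0.4444
Lowest is class 'de' with F1 score = 0.444.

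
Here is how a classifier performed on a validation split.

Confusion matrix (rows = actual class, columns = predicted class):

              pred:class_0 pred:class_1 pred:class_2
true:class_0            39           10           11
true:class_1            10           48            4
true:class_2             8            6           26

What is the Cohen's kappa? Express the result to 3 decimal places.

0.539

Observed agreement pₒ = trace/N = 113/162 = 0.6975
Expected agreement pₑ = Σ (rowᵢ·colᵢ)/N² = (60·57 + 62·64 + 40·41)/162² = 0.3440
κ = (pₒ − pₑ)/(1 − pₑ) = (0.6975 − 0.3440)/(1 − 0.3440) = 0.539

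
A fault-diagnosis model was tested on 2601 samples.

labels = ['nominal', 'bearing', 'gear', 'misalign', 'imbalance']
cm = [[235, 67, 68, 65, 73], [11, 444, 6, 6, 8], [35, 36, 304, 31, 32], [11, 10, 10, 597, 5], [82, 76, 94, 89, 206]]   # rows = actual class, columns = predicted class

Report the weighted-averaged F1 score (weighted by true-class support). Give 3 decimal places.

0.666

Per-class F1 score (2·TP/(2·TP+FP+FN)):
  nominal: TP=235, FP=11+35+11+82=139, FN=67+68+65+73=273 → 470/882 = 0.5329
  bearing: TP=444, FP=67+36+10+76=189, FN=11+6+6+8=31 → 888/1108 = 0.8014
  gear: TP=304, FP=68+6+10+94=178, FN=35+36+31+32=134 → 608/920 = 0.6609
  misalign: TP=597, FP=65+6+31+89=191, FN=11+10+10+5=36 → 1194/1421 = 0.8403
  imbalance: TP=206, FP=73+8+32+5=118, FN=82+76+94+89=341 → 412/871 = 0.4730
Weighted-F1 score = Σ (supportᵢ/N)·F1 scoreᵢ with N=2601: (508/2601)·0.5329 + (475/2601)·0.8014 + (438/2601)·0.6609 + (633/2601)·0.8403 + (547/2601)·0.4730 = 0.666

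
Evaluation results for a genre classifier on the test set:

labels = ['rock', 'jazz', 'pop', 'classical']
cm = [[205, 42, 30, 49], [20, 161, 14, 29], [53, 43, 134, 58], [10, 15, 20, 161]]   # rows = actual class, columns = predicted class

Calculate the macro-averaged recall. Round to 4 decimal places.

0.6486

Per-class recall (TP/(TP+FN)):
  rock: TP=205, FN=42+30+49=121 → 205/326 = 0.62883
  jazz: TP=161, FN=20+14+29=63 → 161/224 = 0.71875
  pop: TP=134, FN=53+43+58=154 → 134/288 = 0.46528
  classical: TP=161, FN=10+15+20=45 → 161/206 = 0.78155
Macro-recall = mean = (0.62883 + 0.71875 + 0.46528 + 0.78155) / 4 = 0.6486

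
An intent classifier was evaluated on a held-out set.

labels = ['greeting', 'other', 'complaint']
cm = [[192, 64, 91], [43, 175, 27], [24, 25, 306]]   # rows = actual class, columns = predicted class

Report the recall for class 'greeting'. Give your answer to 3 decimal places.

One-vs-rest for 'greeting': TP = diagonal; FP = other classes predicted 'greeting'; FN = 'greeting' predicted as other.
recall = TP/(TP+FN).
greeting: TP=192, FN=64+91=155 → 192/347 = 0.5533

0.553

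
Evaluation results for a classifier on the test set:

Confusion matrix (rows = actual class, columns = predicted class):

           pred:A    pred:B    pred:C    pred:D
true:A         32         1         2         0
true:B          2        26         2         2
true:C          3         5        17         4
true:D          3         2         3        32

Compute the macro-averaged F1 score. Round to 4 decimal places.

0.7758

Per-class F1 score (2·TP/(2·TP+FP+FN)):
  A: TP=32, FP=2+3+3=8, FN=1+2+0=3 → 64/75 = 0.85333
  B: TP=26, FP=1+5+2=8, FN=2+2+2=6 → 52/66 = 0.78788
  C: TP=17, FP=2+2+3=7, FN=3+5+4=12 → 34/53 = 0.64151
  D: TP=32, FP=0+2+4=6, FN=3+2+3=8 → 64/78 = 0.82051
Macro-F1 score = mean = (0.85333 + 0.78788 + 0.64151 + 0.82051) / 4 = 0.7758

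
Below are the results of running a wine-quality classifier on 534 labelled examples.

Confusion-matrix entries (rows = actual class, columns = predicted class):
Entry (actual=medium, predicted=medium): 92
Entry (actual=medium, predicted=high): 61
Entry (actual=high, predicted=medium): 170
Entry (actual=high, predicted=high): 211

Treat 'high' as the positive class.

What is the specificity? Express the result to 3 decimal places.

Specificity = TN/(TN+FP) = 92/(92+61) = 0.601

0.601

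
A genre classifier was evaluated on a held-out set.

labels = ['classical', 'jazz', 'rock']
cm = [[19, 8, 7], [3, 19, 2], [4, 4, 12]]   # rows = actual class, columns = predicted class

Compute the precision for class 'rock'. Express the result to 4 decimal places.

One-vs-rest for 'rock': TP = diagonal; FP = other classes predicted 'rock'; FN = 'rock' predicted as other.
precision = TP/(TP+FP).
rock: TP=12, FP=7+2=9 → 12/21 = 0.57143

0.5714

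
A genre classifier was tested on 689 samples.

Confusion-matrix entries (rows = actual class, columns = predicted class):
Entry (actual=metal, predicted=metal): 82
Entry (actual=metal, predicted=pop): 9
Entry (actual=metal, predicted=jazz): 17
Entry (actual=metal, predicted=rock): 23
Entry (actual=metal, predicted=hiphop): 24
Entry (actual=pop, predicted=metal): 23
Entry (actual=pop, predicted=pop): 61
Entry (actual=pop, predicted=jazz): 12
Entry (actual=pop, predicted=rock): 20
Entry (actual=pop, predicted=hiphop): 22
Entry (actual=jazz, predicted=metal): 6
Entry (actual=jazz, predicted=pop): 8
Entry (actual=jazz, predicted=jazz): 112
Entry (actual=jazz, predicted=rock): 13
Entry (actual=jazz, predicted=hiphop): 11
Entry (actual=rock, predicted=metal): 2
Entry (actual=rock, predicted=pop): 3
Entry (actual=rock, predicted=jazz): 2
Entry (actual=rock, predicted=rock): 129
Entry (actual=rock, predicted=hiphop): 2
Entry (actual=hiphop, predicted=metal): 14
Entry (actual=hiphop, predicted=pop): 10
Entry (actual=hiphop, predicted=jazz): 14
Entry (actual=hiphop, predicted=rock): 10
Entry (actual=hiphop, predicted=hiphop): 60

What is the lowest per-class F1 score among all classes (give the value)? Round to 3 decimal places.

0.529

Per-class F1 score (2·TP/(2·TP+FP+FN)):
  metal: TP=82, FP=23+6+2+14=45, FN=9+17+23+24=73 → 164/282 = 0.5816
  pop: TP=61, FP=9+8+3+10=30, FN=23+12+20+22=77 → 122/229 = 0.5328
  jazz: TP=112, FP=17+12+2+14=45, FN=6+8+13+11=38 → 224/307 = 0.7296
  rock: TP=129, FP=23+20+13+10=66, FN=2+3+2+2=9 → 258/333 = 0.7748
  hiphop: TP=60, FP=24+22+11+2=59, FN=14+10+14+10=48 → 120/227 = 0.5286
Lowest is class 'hiphop' with F1 score = 0.529.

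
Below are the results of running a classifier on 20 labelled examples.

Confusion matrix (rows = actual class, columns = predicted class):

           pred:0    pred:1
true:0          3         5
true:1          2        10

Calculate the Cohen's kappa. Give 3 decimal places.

0.222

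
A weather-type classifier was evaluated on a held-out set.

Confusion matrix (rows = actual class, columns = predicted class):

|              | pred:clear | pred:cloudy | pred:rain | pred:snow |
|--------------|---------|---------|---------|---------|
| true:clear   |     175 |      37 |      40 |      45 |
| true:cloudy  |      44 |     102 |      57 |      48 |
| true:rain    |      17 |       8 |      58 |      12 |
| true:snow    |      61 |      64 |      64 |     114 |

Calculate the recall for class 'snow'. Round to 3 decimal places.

0.376

Take TP from the diagonal, FP from the rest of the 'snow' prediction marginal, FN from the rest of the 'snow' actual marginal.
recall = TP/(TP+FN).
snow: TP=114, FN=61+64+64=189 → 114/303 = 0.3762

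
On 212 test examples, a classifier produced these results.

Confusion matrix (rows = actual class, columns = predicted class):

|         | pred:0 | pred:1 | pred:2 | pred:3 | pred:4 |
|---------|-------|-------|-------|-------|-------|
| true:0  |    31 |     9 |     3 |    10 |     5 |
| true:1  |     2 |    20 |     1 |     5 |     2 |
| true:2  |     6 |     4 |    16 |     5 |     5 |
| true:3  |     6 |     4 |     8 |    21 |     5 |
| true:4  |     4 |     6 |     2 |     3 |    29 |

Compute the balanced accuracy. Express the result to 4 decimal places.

Balanced accuracy = mean of per-class recall.
  0: recall = 31/58 = 0.53448
  1: recall = 20/30 = 0.66667
  2: recall = 16/36 = 0.44444
  3: recall = 21/44 = 0.47727
  4: recall = 29/44 = 0.65909
Mean = (0.53448 + 0.66667 + 0.44444 + 0.47727 + 0.65909) / 5 = 0.5564

0.5564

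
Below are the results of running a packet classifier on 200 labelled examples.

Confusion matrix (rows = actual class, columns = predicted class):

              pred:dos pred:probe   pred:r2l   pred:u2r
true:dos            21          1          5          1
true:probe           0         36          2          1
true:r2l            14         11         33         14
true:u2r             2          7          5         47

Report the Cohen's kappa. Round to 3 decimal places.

Observed agreement pₒ = trace/N = 137/200 = 0.6850
Expected agreement pₑ = Σ (rowᵢ·colᵢ)/N² = (28·37 + 39·55 + 72·45 + 61·63)/200² = 0.2566
κ = (pₒ − pₑ)/(1 − pₑ) = (0.6850 − 0.2566)/(1 − 0.2566) = 0.576

0.576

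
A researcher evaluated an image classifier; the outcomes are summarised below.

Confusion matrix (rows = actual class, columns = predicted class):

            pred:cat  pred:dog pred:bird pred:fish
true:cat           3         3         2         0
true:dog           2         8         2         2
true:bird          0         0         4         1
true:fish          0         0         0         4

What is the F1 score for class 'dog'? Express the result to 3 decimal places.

0.640

One-vs-rest for 'dog': TP = diagonal; FP = other classes predicted 'dog'; FN = 'dog' predicted as other.
F1 score = 2·TP/(2·TP+FP+FN).
dog: TP=8, FP=3+0+0=3, FN=2+2+2=6 → 16/25 = 0.6400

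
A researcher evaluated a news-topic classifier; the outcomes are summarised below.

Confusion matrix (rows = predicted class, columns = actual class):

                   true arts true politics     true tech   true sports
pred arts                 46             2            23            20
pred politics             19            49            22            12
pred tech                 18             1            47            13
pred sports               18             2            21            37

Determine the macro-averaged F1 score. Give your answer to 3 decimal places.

Per-class F1 score (2·TP/(2·TP+FP+FN)):
  arts: TP=46, FP=2+23+20=45, FN=19+18+18=55 → 92/192 = 0.4792
  politics: TP=49, FP=19+22+12=53, FN=2+1+2=5 → 98/156 = 0.6282
  tech: TP=47, FP=18+1+13=32, FN=23+22+21=66 → 94/192 = 0.4896
  sports: TP=37, FP=18+2+21=41, FN=20+12+13=45 → 74/160 = 0.4625
Macro-F1 score = mean = (0.4792 + 0.6282 + 0.4896 + 0.4625) / 4 = 0.515

0.515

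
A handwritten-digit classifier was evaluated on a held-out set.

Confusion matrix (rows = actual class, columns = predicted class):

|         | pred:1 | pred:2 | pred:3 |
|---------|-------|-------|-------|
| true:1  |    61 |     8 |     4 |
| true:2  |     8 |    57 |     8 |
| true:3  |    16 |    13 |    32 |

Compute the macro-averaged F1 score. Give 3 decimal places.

0.712

Per-class F1 score (2·TP/(2·TP+FP+FN)):
  1: TP=61, FP=8+16=24, FN=8+4=12 → 122/158 = 0.7722
  2: TP=57, FP=8+13=21, FN=8+8=16 → 114/151 = 0.7550
  3: TP=32, FP=4+8=12, FN=16+13=29 → 64/105 = 0.6095
Macro-F1 score = mean = (0.7722 + 0.7550 + 0.6095) / 3 = 0.712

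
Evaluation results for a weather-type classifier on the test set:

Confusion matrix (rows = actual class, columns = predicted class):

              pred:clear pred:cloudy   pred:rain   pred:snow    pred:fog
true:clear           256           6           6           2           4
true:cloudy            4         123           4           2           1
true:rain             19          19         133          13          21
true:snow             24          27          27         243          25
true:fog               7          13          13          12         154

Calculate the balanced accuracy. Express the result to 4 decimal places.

Balanced accuracy = mean of per-class recall.
  clear: recall = 256/274 = 0.93431
  cloudy: recall = 123/134 = 0.91791
  rain: recall = 133/205 = 0.64878
  snow: recall = 243/346 = 0.70231
  fog: recall = 154/199 = 0.77387
Mean = (0.93431 + 0.91791 + 0.64878 + 0.70231 + 0.77387) / 5 = 0.7954

0.7954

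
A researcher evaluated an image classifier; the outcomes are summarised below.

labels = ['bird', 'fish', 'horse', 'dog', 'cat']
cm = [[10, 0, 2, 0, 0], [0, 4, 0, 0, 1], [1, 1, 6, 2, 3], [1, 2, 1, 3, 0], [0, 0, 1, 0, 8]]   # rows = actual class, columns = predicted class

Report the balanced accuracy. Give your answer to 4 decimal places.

Balanced accuracy = mean of per-class recall.
  bird: recall = 10/12 = 0.83333
  fish: recall = 4/5 = 0.80000
  horse: recall = 6/13 = 0.46154
  dog: recall = 3/7 = 0.42857
  cat: recall = 8/9 = 0.88889
Mean = (0.83333 + 0.80000 + 0.46154 + 0.42857 + 0.88889) / 5 = 0.6825

0.6825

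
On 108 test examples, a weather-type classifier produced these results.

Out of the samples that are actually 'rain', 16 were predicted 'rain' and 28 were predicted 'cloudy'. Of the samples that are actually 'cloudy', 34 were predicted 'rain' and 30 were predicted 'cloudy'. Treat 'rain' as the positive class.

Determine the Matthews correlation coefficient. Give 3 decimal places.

MCC = (TP·TN − FP·FN) / √((TP+FP)(TP+FN)(TN+FP)(TN+FN))
Numerator = 16·30 − 34·28 = -472
Denominator = √(50·44·64·58) = √8166400 = 2857.6914
MCC = -472 / 2857.6914 = -0.165

-0.165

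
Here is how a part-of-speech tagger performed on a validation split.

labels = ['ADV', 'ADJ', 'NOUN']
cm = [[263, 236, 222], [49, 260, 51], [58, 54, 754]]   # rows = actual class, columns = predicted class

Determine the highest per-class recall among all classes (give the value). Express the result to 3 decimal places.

Per-class recall (TP/(TP+FN)):
  ADV: TP=263, FN=236+222=458 → 263/721 = 0.3648
  ADJ: TP=260, FN=49+51=100 → 260/360 = 0.7222
  NOUN: TP=754, FN=58+54=112 → 754/866 = 0.8707
Highest is class 'NOUN' with recall = 0.871.

0.871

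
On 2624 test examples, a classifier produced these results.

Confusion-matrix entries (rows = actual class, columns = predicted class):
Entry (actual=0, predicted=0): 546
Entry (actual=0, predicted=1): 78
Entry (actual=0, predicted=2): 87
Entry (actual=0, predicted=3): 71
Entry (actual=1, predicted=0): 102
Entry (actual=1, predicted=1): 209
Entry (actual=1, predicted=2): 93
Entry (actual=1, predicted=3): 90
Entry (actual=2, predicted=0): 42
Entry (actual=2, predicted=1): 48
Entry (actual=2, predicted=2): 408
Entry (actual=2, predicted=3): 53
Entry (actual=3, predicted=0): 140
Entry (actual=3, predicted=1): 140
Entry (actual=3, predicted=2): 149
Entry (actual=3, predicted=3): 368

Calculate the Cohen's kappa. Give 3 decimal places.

0.441

Observed agreement pₒ = trace/N = 1531/2624 = 0.5835
Expected agreement pₑ = Σ (rowᵢ·colᵢ)/N² = (782·830 + 494·475 + 551·737 + 797·582)/2624² = 0.2547
κ = (pₒ − pₑ)/(1 − pₑ) = (0.5835 − 0.2547)/(1 − 0.2547) = 0.441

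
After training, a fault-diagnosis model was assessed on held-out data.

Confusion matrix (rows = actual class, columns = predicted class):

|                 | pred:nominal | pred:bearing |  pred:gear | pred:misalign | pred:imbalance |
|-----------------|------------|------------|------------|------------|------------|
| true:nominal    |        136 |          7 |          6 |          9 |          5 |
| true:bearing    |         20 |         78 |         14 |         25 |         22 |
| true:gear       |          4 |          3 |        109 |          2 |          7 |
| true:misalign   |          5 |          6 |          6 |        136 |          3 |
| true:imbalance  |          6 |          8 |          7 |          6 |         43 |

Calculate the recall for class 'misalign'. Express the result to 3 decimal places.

Take TP from the diagonal, FP from the rest of the 'misalign' prediction marginal, FN from the rest of the 'misalign' actual marginal.
recall = TP/(TP+FN).
misalign: TP=136, FN=5+6+6+3=20 → 136/156 = 0.8718

0.872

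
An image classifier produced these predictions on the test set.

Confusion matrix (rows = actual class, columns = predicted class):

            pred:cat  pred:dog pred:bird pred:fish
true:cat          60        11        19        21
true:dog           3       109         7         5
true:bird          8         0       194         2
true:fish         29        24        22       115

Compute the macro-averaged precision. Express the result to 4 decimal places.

Per-class precision (TP/(TP+FP)):
  cat: TP=60, FP=3+8+29=40 → 60/100 = 0.60000
  dog: TP=109, FP=11+0+24=35 → 109/144 = 0.75694
  bird: TP=194, FP=19+7+22=48 → 194/242 = 0.80165
  fish: TP=115, FP=21+5+2=28 → 115/143 = 0.80420
Macro-precision = mean = (0.60000 + 0.75694 + 0.80165 + 0.80420) / 4 = 0.7407

0.7407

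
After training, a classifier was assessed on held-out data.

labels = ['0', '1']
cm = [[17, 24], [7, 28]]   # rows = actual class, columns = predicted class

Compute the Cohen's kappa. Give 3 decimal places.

0.207

Observed agreement pₒ = trace/N = 45/76 = 0.5921
Expected agreement pₑ = Σ (rowᵢ·colᵢ)/N² = (41·24 + 35·52)/76² = 0.4855
κ = (pₒ − pₑ)/(1 − pₑ) = (0.5921 − 0.4855)/(1 − 0.4855) = 0.207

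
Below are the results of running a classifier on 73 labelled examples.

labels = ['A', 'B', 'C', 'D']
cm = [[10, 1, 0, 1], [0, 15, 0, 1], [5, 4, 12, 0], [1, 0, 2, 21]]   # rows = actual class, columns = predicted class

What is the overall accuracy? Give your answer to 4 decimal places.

Accuracy = trace / total = (10+15+12+21=58) / 73 = 58/73 = 0.7945

0.7945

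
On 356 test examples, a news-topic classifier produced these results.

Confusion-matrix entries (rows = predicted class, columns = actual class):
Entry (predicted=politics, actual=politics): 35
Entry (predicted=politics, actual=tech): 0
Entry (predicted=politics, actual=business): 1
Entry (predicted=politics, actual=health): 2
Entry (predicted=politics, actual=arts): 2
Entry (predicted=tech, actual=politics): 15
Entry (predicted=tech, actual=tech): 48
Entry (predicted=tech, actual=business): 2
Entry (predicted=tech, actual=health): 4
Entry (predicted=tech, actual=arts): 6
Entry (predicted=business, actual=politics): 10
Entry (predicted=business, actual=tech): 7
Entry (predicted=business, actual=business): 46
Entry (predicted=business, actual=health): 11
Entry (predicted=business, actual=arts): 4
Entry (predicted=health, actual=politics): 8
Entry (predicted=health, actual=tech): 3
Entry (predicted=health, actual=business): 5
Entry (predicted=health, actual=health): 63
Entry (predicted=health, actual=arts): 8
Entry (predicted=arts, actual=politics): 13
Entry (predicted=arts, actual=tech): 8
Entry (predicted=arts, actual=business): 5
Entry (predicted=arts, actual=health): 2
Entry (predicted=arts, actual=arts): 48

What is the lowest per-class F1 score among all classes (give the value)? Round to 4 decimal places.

0.5785

Per-class F1 score (2·TP/(2·TP+FP+FN)):
  politics: TP=35, FP=0+1+2+2=5, FN=15+10+8+13=46 → 70/121 = 0.57851
  tech: TP=48, FP=15+2+4+6=27, FN=0+7+3+8=18 → 96/141 = 0.68085
  business: TP=46, FP=10+7+11+4=32, FN=1+2+5+5=13 → 92/137 = 0.67153
  health: TP=63, FP=8+3+5+8=24, FN=2+4+11+2=19 → 126/169 = 0.74556
  arts: TP=48, FP=13+8+5+2=28, FN=2+6+4+8=20 → 96/144 = 0.66667
Lowest is class 'politics' with F1 score = 0.5785.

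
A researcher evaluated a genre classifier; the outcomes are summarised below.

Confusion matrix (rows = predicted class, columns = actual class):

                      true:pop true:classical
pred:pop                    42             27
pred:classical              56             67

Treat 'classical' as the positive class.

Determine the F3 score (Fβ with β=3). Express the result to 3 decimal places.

Fβ = (1+β²)·TP / ((1+β²)·TP + β²·FN + FP), with β²=9
= 10·67 / (10·67 + 9·27 + 56) = 0.691

0.691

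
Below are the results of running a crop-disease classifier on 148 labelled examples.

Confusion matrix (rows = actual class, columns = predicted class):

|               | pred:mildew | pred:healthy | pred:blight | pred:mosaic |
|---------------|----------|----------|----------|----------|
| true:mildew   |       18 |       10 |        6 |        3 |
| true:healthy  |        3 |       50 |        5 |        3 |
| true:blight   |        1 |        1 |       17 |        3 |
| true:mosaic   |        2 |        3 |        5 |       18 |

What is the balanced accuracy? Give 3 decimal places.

0.680

Balanced accuracy = mean of per-class recall.
  mildew: recall = 18/37 = 0.4865
  healthy: recall = 50/61 = 0.8197
  blight: recall = 17/22 = 0.7727
  mosaic: recall = 18/28 = 0.6429
Mean = (0.4865 + 0.8197 + 0.7727 + 0.6429) / 4 = 0.680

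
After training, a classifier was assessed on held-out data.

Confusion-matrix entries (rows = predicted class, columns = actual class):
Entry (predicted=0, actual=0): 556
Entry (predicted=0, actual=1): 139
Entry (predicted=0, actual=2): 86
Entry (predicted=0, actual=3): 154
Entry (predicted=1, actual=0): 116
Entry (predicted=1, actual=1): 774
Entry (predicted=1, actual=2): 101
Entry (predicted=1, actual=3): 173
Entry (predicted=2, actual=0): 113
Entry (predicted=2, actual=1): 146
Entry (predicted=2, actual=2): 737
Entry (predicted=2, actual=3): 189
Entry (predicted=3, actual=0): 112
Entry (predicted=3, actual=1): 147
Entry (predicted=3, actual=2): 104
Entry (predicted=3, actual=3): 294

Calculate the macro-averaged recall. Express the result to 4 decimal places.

0.5854

Per-class recall (TP/(TP+FN)):
  0: TP=556, FN=116+113+112=341 → 556/897 = 0.61984
  1: TP=774, FN=139+146+147=432 → 774/1206 = 0.64179
  2: TP=737, FN=86+101+104=291 → 737/1028 = 0.71693
  3: TP=294, FN=154+173+189=516 → 294/810 = 0.36296
Macro-recall = mean = (0.61984 + 0.64179 + 0.71693 + 0.36296) / 4 = 0.5854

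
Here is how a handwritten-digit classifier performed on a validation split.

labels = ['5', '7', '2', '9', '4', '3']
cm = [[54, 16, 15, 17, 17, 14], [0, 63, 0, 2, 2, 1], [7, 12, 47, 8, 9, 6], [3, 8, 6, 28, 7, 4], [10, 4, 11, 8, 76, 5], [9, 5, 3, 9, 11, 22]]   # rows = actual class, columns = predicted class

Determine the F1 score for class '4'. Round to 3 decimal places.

0.644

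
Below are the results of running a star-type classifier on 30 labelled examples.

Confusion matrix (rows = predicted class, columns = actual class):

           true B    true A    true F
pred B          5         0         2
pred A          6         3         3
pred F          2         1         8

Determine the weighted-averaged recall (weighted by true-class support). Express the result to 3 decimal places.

Per-class recall (TP/(TP+FN)):
  B: TP=5, FN=6+2=8 → 5/13 = 0.3846
  A: TP=3, FN=0+1=1 → 3/4 = 0.7500
  F: TP=8, FN=2+3=5 → 8/13 = 0.6154
Weighted-recall = Σ (supportᵢ/N)·recallᵢ with N=30: (13/30)·0.3846 + (4/30)·0.7500 + (13/30)·0.6154 = 0.533

0.533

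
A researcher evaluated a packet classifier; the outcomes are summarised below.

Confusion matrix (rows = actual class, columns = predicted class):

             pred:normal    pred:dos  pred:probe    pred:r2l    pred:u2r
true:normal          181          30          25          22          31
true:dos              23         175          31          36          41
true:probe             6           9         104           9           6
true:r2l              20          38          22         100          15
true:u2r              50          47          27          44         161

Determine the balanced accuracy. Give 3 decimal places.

Balanced accuracy = mean of per-class recall.
  normal: recall = 181/289 = 0.6263
  dos: recall = 175/306 = 0.5719
  probe: recall = 104/134 = 0.7761
  r2l: recall = 100/195 = 0.5128
  u2r: recall = 161/329 = 0.4894
Mean = (0.6263 + 0.5719 + 0.7761 + 0.5128 + 0.4894) / 5 = 0.595

0.595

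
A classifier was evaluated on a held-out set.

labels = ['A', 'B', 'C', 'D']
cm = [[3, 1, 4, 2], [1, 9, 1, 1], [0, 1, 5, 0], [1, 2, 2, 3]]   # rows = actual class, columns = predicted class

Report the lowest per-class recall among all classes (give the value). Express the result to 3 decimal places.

Per-class recall (TP/(TP+FN)):
  A: TP=3, FN=1+4+2=7 → 3/10 = 0.3000
  B: TP=9, FN=1+1+1=3 → 9/12 = 0.7500
  C: TP=5, FN=0+1+0=1 → 5/6 = 0.8333
  D: TP=3, FN=1+2+2=5 → 3/8 = 0.3750
Lowest is class 'A' with recall = 0.300.

0.300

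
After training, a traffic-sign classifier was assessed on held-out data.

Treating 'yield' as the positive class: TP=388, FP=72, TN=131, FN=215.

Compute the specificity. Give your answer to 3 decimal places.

0.645

Specificity = TN/(TN+FP) = 131/(131+72) = 0.645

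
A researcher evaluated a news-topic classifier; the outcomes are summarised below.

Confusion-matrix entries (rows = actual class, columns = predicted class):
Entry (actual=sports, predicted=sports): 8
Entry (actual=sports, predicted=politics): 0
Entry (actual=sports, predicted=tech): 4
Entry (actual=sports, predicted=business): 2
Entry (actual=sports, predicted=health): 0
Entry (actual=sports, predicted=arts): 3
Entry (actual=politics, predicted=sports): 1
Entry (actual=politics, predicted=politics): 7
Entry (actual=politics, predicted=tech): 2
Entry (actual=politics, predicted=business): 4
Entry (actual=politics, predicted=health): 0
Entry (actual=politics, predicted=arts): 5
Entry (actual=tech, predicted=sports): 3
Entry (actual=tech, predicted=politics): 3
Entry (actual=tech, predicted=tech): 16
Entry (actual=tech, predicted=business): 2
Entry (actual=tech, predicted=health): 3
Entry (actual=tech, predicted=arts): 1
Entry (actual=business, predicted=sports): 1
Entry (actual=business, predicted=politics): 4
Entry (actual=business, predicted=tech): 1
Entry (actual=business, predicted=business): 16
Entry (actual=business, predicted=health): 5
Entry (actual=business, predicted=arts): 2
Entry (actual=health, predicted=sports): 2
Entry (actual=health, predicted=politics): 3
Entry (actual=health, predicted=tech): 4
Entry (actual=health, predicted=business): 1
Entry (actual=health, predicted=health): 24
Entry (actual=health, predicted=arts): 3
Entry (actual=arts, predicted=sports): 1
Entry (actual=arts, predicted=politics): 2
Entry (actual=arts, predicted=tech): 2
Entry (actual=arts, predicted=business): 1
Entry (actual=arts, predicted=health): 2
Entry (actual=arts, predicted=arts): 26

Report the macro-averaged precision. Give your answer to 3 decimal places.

Per-class precision (TP/(TP+FP)):
  sports: TP=8, FP=1+3+1+2+1=8 → 8/16 = 0.5000
  politics: TP=7, FP=0+3+4+3+2=12 → 7/19 = 0.3684
  tech: TP=16, FP=4+2+1+4+2=13 → 16/29 = 0.5517
  business: TP=16, FP=2+4+2+1+1=10 → 16/26 = 0.6154
  health: TP=24, FP=0+0+3+5+2=10 → 24/34 = 0.7059
  arts: TP=26, FP=3+5+1+2+3=14 → 26/40 = 0.6500
Macro-precision = mean = (0.5000 + 0.3684 + 0.5517 + 0.6154 + 0.7059 + 0.6500) / 6 = 0.565

0.565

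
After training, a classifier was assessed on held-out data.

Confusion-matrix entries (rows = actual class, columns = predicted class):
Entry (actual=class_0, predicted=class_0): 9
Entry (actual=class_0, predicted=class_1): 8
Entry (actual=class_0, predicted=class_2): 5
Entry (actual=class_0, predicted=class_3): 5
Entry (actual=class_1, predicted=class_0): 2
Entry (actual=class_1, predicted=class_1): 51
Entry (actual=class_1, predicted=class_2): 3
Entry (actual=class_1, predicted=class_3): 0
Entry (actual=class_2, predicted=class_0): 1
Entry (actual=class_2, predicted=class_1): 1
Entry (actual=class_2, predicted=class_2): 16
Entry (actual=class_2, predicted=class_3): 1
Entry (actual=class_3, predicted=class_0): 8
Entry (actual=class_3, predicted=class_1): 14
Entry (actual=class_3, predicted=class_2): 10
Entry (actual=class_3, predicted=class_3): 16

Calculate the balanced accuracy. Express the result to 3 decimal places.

0.605

Balanced accuracy = mean of per-class recall.
  class_0: recall = 9/27 = 0.3333
  class_1: recall = 51/56 = 0.9107
  class_2: recall = 16/19 = 0.8421
  class_3: recall = 16/48 = 0.3333
Mean = (0.3333 + 0.9107 + 0.8421 + 0.3333) / 4 = 0.605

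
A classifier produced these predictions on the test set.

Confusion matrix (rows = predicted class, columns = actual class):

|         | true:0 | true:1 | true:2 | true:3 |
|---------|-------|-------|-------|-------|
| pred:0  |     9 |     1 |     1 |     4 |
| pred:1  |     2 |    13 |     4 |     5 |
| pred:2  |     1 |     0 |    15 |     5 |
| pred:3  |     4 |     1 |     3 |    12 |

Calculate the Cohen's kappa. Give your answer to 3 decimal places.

Observed agreement pₒ = trace/N = 49/80 = 0.6125
Expected agreement pₑ = Σ (rowᵢ·colᵢ)/N² = (16·15 + 15·24 + 23·21 + 26·20)/80² = 0.2505
κ = (pₒ − pₑ)/(1 − pₑ) = (0.6125 − 0.2505)/(1 − 0.2505) = 0.483

0.483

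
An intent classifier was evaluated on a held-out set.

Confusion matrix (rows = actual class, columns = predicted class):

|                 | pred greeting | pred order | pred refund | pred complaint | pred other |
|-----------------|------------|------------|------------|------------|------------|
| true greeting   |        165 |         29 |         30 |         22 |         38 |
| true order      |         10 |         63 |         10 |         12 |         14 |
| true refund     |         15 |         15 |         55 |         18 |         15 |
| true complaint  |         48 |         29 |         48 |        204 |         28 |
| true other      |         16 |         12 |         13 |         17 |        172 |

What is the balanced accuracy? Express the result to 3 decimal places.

0.589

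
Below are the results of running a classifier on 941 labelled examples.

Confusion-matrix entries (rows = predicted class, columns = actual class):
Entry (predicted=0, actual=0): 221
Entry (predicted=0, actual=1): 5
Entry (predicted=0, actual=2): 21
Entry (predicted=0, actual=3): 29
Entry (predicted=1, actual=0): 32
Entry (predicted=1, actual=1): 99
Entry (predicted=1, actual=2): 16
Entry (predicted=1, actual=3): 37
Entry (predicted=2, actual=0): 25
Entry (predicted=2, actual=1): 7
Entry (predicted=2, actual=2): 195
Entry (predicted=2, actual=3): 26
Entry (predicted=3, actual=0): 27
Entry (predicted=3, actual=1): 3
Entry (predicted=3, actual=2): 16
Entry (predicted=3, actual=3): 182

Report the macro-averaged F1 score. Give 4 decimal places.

Per-class F1 score (2·TP/(2·TP+FP+FN)):
  0: TP=221, FP=5+21+29=55, FN=32+25+27=84 → 442/581 = 0.76076
  1: TP=99, FP=32+16+37=85, FN=5+7+3=15 → 198/298 = 0.66443
  2: TP=195, FP=25+7+26=58, FN=21+16+16=53 → 390/501 = 0.77844
  3: TP=182, FP=27+3+16=46, FN=29+37+26=92 → 364/502 = 0.72510
Macro-F1 score = mean = (0.76076 + 0.66443 + 0.77844 + 0.72510) / 4 = 0.7322

0.7322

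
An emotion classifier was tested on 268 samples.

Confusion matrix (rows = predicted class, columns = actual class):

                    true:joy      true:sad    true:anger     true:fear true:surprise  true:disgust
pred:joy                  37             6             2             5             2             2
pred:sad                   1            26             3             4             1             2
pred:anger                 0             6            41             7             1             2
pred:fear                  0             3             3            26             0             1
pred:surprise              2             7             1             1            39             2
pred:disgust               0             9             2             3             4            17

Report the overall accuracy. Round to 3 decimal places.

0.694

Accuracy = trace / total = (37+26+41+26+39+17=186) / 268 = 186/268 = 0.694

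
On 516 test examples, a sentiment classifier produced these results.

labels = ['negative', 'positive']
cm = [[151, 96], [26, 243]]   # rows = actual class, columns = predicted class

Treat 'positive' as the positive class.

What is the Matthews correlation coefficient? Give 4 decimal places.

0.5416

MCC = (TP·TN − FP·FN) / √((TP+FP)(TP+FN)(TN+FP)(TN+FN))
Numerator = 243·151 − 96·26 = 34197
Denominator = √(339·269·247·177) = √3986779329 = 63140.9481
MCC = 34197 / 63140.9481 = 0.5416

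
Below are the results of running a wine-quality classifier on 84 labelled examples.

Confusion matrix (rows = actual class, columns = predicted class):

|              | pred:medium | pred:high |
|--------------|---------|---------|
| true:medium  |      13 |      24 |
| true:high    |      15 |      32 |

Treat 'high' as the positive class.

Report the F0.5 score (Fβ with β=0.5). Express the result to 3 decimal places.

Fβ = (1+β²)·TP / ((1+β²)·TP + β²·FN + FP), with β²=1/4
= 1.25·32 / (1.25·32 + 0.25·15 + 24) = 0.590

0.590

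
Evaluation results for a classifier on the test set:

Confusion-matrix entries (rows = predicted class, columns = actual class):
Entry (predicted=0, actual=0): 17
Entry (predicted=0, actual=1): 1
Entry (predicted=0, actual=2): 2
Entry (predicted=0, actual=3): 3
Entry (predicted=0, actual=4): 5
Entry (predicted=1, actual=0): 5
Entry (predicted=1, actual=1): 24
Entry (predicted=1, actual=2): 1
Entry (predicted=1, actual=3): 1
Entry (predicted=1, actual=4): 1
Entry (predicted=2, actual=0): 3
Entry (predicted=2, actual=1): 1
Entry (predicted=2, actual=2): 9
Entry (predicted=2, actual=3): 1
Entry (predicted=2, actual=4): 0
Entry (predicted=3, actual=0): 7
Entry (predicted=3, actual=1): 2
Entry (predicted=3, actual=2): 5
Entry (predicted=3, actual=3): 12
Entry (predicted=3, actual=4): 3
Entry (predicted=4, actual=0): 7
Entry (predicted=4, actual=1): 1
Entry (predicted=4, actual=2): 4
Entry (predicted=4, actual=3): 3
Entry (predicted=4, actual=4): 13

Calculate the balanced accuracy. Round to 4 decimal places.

0.5766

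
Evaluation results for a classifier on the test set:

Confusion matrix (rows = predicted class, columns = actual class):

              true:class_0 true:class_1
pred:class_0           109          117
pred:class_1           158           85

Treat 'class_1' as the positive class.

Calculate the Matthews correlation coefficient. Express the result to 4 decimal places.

-0.1694

MCC = (TP·TN − FP·FN) / √((TP+FP)(TP+FN)(TN+FP)(TN+FN))
Numerator = 85·109 − 158·117 = -9221
Denominator = √(243·202·267·226) = √2961947412 = 54423.7762
MCC = -9221 / 54423.7762 = -0.1694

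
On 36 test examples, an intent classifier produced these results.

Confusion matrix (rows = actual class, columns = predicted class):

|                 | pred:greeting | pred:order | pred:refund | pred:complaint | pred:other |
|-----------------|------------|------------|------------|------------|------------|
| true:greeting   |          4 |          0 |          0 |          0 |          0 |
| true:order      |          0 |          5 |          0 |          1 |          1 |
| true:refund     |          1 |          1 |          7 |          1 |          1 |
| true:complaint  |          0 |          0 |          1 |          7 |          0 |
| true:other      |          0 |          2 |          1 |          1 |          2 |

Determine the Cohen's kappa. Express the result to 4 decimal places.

Observed agreement pₒ = trace/N = 25/36 = 0.69444
Expected agreement pₑ = Σ (rowᵢ·colᵢ)/N² = (4·5 + 7·8 + 11·9 + 8·10 + 6·4)/36² = 0.21528
κ = (pₒ − pₑ)/(1 − pₑ) = (0.69444 − 0.21528)/(1 − 0.21528) = 0.6106

0.6106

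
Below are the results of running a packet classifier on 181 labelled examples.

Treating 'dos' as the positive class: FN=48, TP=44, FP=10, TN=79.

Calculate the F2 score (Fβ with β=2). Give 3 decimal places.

0.521

Fβ = (1+β²)·TP / ((1+β²)·TP + β²·FN + FP), with β²=4
= 5·44 / (5·44 + 4·48 + 10) = 0.521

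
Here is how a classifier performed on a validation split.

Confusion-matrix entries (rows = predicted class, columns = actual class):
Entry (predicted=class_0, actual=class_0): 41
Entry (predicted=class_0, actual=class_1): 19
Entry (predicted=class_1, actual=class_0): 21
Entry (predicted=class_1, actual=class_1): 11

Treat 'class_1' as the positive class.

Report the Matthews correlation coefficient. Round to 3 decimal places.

0.028

MCC = (TP·TN − FP·FN) / √((TP+FP)(TP+FN)(TN+FP)(TN+FN))
Numerator = 11·41 − 21·19 = 52
Denominator = √(32·30·62·60) = √3571200 = 1889.7619
MCC = 52 / 1889.7619 = 0.028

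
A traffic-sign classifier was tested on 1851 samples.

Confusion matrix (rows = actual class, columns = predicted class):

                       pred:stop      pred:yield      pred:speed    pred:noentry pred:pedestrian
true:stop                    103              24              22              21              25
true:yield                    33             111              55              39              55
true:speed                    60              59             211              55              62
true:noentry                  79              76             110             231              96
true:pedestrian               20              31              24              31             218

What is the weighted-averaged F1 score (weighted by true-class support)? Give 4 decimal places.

0.4711

Per-class F1 score (2·TP/(2·TP+FP+FN)):
  stop: TP=103, FP=33+60+79+20=192, FN=24+22+21+25=92 → 206/490 = 0.42041
  yield: TP=111, FP=24+59+76+31=190, FN=33+55+39+55=182 → 222/594 = 0.37374
  speed: TP=211, FP=22+55+110+24=211, FN=60+59+55+62=236 → 422/869 = 0.48562
  noentry: TP=231, FP=21+39+55+31=146, FN=79+76+110+96=361 → 462/969 = 0.47678
  pedestrian: TP=218, FP=25+55+62+96=238, FN=20+31+24+31=106 → 436/780 = 0.55897
Weighted-F1 score = Σ (supportᵢ/N)·F1 scoreᵢ with N=1851: (195/1851)·0.42041 + (293/1851)·0.37374 + (447/1851)·0.48562 + (592/1851)·0.47678 + (324/1851)·0.55897 = 0.4711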